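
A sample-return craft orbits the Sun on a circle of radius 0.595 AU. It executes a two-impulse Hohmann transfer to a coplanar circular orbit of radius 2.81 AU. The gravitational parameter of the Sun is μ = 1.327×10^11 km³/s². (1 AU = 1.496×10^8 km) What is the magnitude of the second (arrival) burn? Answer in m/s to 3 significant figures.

Δv₂ = 7260 m/s

In km: r₁ = 0.595 × 1.496×10^8 = 8.9012×10^7 km; r₂ = 2.81 × 1.496×10^8 = 4.20376×10^8 km.
Semi-major axis of the transfer orbit: a_t = (8.9012×10^7 + 4.20376×10^8)/2 = 2.54694×10^8 km.
On the circular orbit at r = 4.20376×10^8 km, v_c = √(μ/r) = 17.767 km/s.
Vis-viva on the transfer ellipse at r = 4.20376×10^8 km gives v_t = √[μ(2/r − 1/a_t)] = 10.503 km/s.
Δv₂ = |v_t − v_c| = |10.503 − 17.767| = 7.264 km/s.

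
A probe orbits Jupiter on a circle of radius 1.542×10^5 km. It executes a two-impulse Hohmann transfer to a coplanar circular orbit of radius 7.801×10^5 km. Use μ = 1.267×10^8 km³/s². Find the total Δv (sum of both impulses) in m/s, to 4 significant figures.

Semi-major axis of the transfer orbit: a_t = (1.542×10^5 + 7.801×10^5)/2 = 4.6715×10^5 km.
At r₁ the circular-orbit speed is v₁ = √(μ/r₁) = 28.665 km/s.
On the transfer ellipse at r₁, v² = μ(2/r − 1/a) gives v_p = √[μ(2/r₁ − 1/a_t)] = 37.042 km/s.
First burn Δv₁ = |v_p − v₁| = 8.377 km/s.
At r₂, v₂ = √(μ/r₂) = 12.744 km/s.
Transfer-orbit speed at r₂: v_a = √[μ(2/r₂ − 1/a_t)] = 7.3220 km/s.
Second burn Δv₂ = |v₂ − v_a| = 5.422 km/s.
Δv = Δv₁ + Δv₂ = 8.377 + 5.422 = 13.80 km/s.

Δv = 13800 m/s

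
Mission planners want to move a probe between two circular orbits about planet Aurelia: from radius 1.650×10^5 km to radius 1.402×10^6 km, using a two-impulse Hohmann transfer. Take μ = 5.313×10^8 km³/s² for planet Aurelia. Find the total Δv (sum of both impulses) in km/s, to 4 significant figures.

The Hohmann ellipse has a_t = (r₁ + r₂)/2 = 7.835×10^5 km.
Circular speed at r₁: v₁ = √(μ/r₁) = √(5.313×10^8/1.650×10^5) = 56.7450 km/s.
Transfer-orbit speed at r₁ (vis-viva): v_p = √[μ(2/r₁ − 1/a_t)] = 75.9071 km/s.
First burn Δv₁ = |v_p − v₁| = 19.1621 km/s.
At r₂, v₂ = √(μ/r₂) = 19.46686 km/s.
Transfer-orbit speed at r₂: v_a = √[μ(2/r₂ − 1/a_t)] = 8.933433 km/s.
Second burn Δv₂ = |v₂ − v_a| = 10.5334 km/s.
Total Δv = Δv₁ + Δv₂ = 29.70 km/s.

Δv = 29.70 km/s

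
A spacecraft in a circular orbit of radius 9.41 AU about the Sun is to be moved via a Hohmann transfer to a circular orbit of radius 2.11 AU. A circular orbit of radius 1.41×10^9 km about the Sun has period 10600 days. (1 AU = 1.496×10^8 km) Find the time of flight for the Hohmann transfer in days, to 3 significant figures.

t = 2530 days

From Kepler's third law T² = 4π²r³/μ at r = 1.41×10^9 km, T = 10600 days = 10600 × 86400 s = 9.1584×10^8 s: μ = 4π²r³/T² = 1.31940×10^11 km³/s².
In km: r₁ = 9.41 × 1.496×10^8 = 1.407736×10^9 km; r₂ = 2.11 × 1.496×10^8 = 3.15656×10^8 km.
Transfer-ellipse semi-major axis a_t = (r₁ + r₂)/2 = (1.407736×10^9 + 3.15656×10^8)/2 = 8.61696×10^8 km.
By Kepler's third law the transfer-orbit period is T = 2π√(a_t³/μ), so t = T/2 = 2.188×10^8 s.
Converting: 2.188×10^8 s ÷ 86400 s/day = 2530 days.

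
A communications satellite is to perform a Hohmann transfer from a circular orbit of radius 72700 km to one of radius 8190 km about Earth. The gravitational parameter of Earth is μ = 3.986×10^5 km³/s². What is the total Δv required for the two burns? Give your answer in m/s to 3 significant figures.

The Hohmann ellipse has a_t = (r₁ + r₂)/2 = 40445 km.
Circular speed at r₁: v₁ = √(μ/r₁) = √(3.986×10^5/72700) = 2.342 km/s.
Transfer-orbit speed at r₁ (vis-viva equation): v_a = √[μ(2/r₁ − 1/a_t)] = 1.054 km/s.
First burn Δv₁ = |v_a − v₁| = 1.288 km/s.
Circular speed at r₂: v₂ = √(μ/r₂) = 6.976 km/s.
Transfer-orbit speed at r₂: v_p = √[μ(2/r₂ − 1/a_t)] = 9.353 km/s.
Second burn Δv₂ = |v₂ − v_p| = 2.377 km/s.
Δv = Δv₁ + Δv₂ = 1.288 + 2.377 = 3.665 km/s.

Δv = 3660 m/s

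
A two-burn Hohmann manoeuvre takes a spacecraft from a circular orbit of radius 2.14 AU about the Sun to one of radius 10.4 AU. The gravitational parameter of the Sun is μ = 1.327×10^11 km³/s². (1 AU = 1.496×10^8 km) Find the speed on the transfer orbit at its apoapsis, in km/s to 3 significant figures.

v = 5.40 km/s

In km: r₁ = 2.14 × 1.496×10^8 = 3.20144×10^8 km; r₂ = 10.4 × 1.496×10^8 = 1.55584×10^9 km.
Transfer-ellipse semi-major axis a_t = (r₁ + r₂)/2 = (3.20144×10^8 + 1.55584×10^9)/2 = 9.37992×10^8 km.
At apoapsis, r = 1.55584×10^9 km.
Vis-viva: v = √[μ(2/r − 1/a_t)] = √[1.327×10^11 × (2/1.55584×10^9 − 1/9.37992×10^8)] = 5.395 km/s.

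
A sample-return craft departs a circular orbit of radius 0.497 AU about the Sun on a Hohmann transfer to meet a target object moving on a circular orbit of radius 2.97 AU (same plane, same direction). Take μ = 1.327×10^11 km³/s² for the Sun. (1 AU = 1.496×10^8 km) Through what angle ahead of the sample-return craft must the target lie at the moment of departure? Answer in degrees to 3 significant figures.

φ = 99.7°

In km: r₁ = 0.497 × 1.496×10^8 = 7.43512×10^7 km; r₂ = 2.97 × 1.496×10^8 = 4.44312×10^8 km.
The Hohmann ellipse has a_t = (r₁ + r₂)/2 = 2.593316×10^8 km.
Transfer time t = π√(a_t³/μ) = 3.6016×10^7 s.
Target angular speed ω₂ = √(μ/r₂³) = 3.8896×10^-8 rad/s.
Angle swept by the target during transfer: ω₂·t = 1.40088 rad = 80.26°.
The sample-return craft traverses 180° on the transfer ellipse, so the target must lead by 180° − 80.26° = 99.7°.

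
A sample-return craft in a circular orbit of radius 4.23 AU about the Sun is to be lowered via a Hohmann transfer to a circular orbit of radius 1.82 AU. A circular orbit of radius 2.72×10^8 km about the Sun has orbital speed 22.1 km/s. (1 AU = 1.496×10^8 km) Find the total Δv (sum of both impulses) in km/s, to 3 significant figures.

From the circular-orbit relation v² = μ/r at r = 2.72×10^8 km: μ = v²r = (22.1)² × 2.72×10^8 = 1.32848×10^11 km³/s².
In km: r₁ = 4.23 × 1.496×10^8 = 6.32808×10^8 km; r₂ = 1.82 × 1.496×10^8 = 2.72272×10^8 km.
Transfer-ellipse semi-major axis a_t = (r₁ + r₂)/2 = (6.32808×10^8 + 2.72272×10^8)/2 = 4.5254×10^8 km.
At r₁ the circular-orbit speed is v₁ = √(μ/r₁) = 14.49 km/s.
Transfer-orbit speed at r₁ (vis-viva equation): v_a = √[μ(2/r₁ − 1/a_t)] = 11.24 km/s.
First burn Δv₁ = |v_a − v₁| = 3.250 km/s.
At r₂, v₂ = √(μ/r₂) = 22.089 km/s.
Transfer-orbit speed at r₂: v_p = √[μ(2/r₂ − 1/a_t)] = 26.121 km/s.
Second burn Δv₂ = |v₂ − v_p| = 4.032 km/s.
Total Δv = Δv₁ + Δv₂ = 7.282 km/s.

Δv = 7.28 km/s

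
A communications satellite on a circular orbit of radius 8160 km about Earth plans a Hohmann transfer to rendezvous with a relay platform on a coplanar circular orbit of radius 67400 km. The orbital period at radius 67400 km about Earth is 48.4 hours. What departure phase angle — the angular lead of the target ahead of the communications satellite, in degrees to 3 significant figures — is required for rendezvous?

φ = 104°

From Kepler's third law T² = 4π²r³/μ at r = 67400 km, T = 48.4 hours = 48.4 × 3600 s = 1.7424×10^5 s: μ = 4π²r³/T² = 3.98147×10^5 km³/s².
Transfer-ellipse semi-major axis a_t = (r₁ + r₂)/2 = (8160 + 67400)/2 = 37780 km.
Transfer time t = π√(a_t³/μ) = 36560 s.
The target's mean motion on its circular orbit is ω₂ = √(μ/r₂³) = 3.606×10^-5 rad/s.
Angle swept by the target during transfer: ω₂·t = 1.3184 rad = 75.54°.
The communications satellite traverses 180° on the transfer ellipse, so the target must lead by 180° − 75.54° = 104°.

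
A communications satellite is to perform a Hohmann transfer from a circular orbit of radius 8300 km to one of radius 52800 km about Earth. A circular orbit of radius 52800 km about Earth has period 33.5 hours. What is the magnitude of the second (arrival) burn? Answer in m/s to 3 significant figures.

Δv₂ = 1320 m/s

From Kepler's third law T² = 4π²r³/μ at r = 52800 km, T = 33.5 hours = 33.5 × 3600 s = 1.206×10^5 s: μ = 4π²r³/T² = 3.99546×10^5 km³/s².
Transfer-ellipse semi-major axis a_t = (r₁ + r₂)/2 = (8300 + 52800)/2 = 30550 km.
On the circular orbit at r = 52800 km, v_c = √(μ/r) = 2.751 km/s.
Vis-viva on the transfer ellipse at r = 52800 km gives v_t = √[μ(2/r − 1/a_t)] = 1.434 km/s.
Δv₂ = |v_t − v_c| = |1.434 − 2.751| = 1.317 km/s.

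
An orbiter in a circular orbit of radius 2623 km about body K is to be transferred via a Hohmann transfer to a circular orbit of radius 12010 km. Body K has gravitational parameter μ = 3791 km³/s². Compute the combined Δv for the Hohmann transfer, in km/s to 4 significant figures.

Δv = 0.5635 km/s

Transfer-ellipse semi-major axis a_t = (r₁ + r₂)/2 = (2623 + 12010)/2 = 7316.5 km.
Circular speed at r₁: v₁ = √(μ/r₁) = √(3791/2623) = 1.2022 km/s.
On the transfer ellipse at r₁, vis-viva gives v_p = √[μ(2/r₁ − 1/a_t)] = 1.5403 km/s.
First burn Δv₁ = |v_p − v₁| = 0.3381 km/s.
At r₂, v₂ = √(μ/r₂) = 0.5618 km/s.
Transfer-orbit speed at r₂: v_a = √[μ(2/r₂ − 1/a_t)] = 0.3364 km/s.
Second burn Δv₂ = |v₂ − v_a| = 0.2254 km/s.
Total Δv = Δv₁ + Δv₂ = 0.5635 km/s.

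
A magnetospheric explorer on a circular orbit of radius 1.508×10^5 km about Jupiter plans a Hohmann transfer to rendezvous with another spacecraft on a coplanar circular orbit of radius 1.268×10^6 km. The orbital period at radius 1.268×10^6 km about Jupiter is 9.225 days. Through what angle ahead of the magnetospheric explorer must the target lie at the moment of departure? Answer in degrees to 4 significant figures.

φ = 104.7°

From Kepler's third law T² = 4π²r³/μ at r = 1.268×10^6 km, T = 9.225 days = 9.225 × 86400 s = 7.9704×10^5 s: μ = 4π²r³/T² = 1.26694×10^8 km³/s².
The Hohmann ellipse has a_t = (r₁ + r₂)/2 = 7.094×10^5 km.
The half-period of the transfer ellipse is t = π√(a_t³/μ) = 1.66766×10^5 s.
Target angular speed ω₂ = √(μ/r₂³) = 7.88315×10^-6 rad/s.
Angle swept by the target during transfer: ω₂·t = 1.3146 rad = 75.32°.
The magnetospheric explorer traverses 180° on the transfer ellipse, so the target must lead by 180° − 75.32° = 104.7°.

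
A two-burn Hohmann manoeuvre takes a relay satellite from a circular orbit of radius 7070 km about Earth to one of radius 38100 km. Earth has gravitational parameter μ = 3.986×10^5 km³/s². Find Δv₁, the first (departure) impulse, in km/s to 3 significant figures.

Δv₁ = 2.24 km/s

The Hohmann ellipse has a_t = (r₁ + r₂)/2 = 22585 km.
Circular speed at r = 7070 km: v_c = √(μ/r) = 7.5086 km/s.
Transfer-orbit speed at the same r (vis-viva, a = a_t): v_t = √[μ(2/r − 1/a_t)] = 9.7524 km/s.
Δv₁ = |v_t − v_c| = |9.7524 − 7.5086| = 2.244 km/s.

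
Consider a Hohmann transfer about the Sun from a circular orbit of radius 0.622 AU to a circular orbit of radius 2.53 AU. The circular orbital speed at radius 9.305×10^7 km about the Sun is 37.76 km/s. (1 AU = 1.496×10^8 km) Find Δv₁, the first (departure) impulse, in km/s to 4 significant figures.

Δv₁ = 10.08 km/s

From the circular-orbit relation v² = μ/r at r = 9.305×10^7 km: μ = v²r = (37.76)² × 9.305×10^7 = 1.32672×10^11 km³/s².
In km: r₁ = 0.622 × 1.496×10^8 = 9.30512×10^7 km; r₂ = 2.53 × 1.496×10^8 = 3.78488×10^8 km.
The Hohmann ellipse has a_t = (r₁ + r₂)/2 = 2.357696×10^8 km.
On the circular orbit at r = 9.30512×10^7 km, v_c = √(μ/r) = 37.76 km/s.
Vis-viva on the transfer ellipse at r = 9.30512×10^7 km gives v_t = √[μ(2/r − 1/a_t)] = 47.84 km/s.
Δv₁ = |v_t − v_c| = |47.84 − 37.76| = 10.08 km/s.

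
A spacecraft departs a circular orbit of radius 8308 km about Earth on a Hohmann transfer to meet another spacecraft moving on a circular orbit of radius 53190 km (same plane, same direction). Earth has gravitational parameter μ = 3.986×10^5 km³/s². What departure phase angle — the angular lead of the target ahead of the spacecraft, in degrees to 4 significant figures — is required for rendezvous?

φ = 100.9°

Semi-major axis of the transfer orbit: a_t = (8308 + 53190)/2 = 30749 km.
Transfer time t = π√(a_t³/μ) = 26830 s.
The target's mean motion on its circular orbit is ω₂ = √(μ/r₂³) = 5.147×10^-5 rad/s.
Angle swept by the target during transfer: ω₂·t = 1.3809 rad = 79.12°.
The spacecraft traverses 180° on the transfer ellipse, so the target must lead by 180° − 79.12° = 100.9°.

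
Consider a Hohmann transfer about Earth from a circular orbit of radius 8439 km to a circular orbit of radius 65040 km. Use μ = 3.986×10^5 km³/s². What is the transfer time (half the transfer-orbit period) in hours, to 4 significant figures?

t = 9.734 hours

The Hohmann ellipse has a_t = (r₁ + r₂)/2 = 36739.5 km.
Half the transfer-orbit period gives t = π√(a_t³/μ) = 35041 s.
Converting: 35041 s ÷ 3600 s/hour = 9.734 hours.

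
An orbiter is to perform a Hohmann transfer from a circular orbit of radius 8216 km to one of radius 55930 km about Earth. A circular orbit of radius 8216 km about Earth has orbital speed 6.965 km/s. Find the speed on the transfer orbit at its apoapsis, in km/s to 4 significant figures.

From the circular-orbit relation v² = μ/r at r = 8216 km: μ = v²r = (6.965)² × 8216 = 3.98568×10^5 km³/s².
The Hohmann ellipse has a_t = (r₁ + r₂)/2 = 32073 km.
At apoapsis, r = 55930 km.
Vis-viva: v = √[μ(2/r − 1/a_t)] = √[3.98568×10^5 × (2/55930 − 1/32073)] = 1.351 km/s.

v = 1.351 km/s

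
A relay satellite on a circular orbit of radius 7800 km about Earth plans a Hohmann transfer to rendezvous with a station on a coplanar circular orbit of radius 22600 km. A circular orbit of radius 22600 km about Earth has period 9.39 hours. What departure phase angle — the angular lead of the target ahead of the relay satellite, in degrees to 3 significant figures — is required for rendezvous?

From Kepler's third law T² = 4π²r³/μ at r = 22600 km, T = 9.39 hours = 9.39 × 3600 s = 33804 s: μ = 4π²r³/T² = 3.98794×10^5 km³/s².
The Hohmann ellipse has a_t = (r₁ + r₂)/2 = 15200 km.
Transfer time t = π√(a_t³/μ) = 9322.7 s.
Target angular speed ω₂ = √(μ/r₂³) = 1.8587×10^-4 rad/s.
Angle swept by the target during transfer: ω₂·t = 1.7328 rad = 99.28°.
The relay satellite traverses 180° on the transfer ellipse, so the target must lead by 180° − 99.28° = 80.7°.

φ = 80.7°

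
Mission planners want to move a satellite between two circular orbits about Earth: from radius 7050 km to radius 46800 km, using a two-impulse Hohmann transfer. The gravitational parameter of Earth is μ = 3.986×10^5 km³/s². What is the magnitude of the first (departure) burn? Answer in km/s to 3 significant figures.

Semi-major axis of the transfer orbit: a_t = (7050 + 46800)/2 = 26925 km.
Circular speed at r = 7050 km: v_c = √(μ/r) = 7.519 km/s.
Transfer-orbit speed at the same r (vis-viva, a = a_t): v_t = √[μ(2/r − 1/a_t)] = 9.913 km/s.
Δv₁ = |v_t − v_c| = |9.913 − 7.519| = 2.394 km/s.

Δv₁ = 2.39 km/s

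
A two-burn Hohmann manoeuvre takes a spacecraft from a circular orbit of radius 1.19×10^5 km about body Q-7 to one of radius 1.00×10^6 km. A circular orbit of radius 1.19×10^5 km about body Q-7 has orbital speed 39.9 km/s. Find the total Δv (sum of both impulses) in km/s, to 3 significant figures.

From the circular-orbit relation v² = μ/r at r = 1.19×10^5 km: μ = v²r = (39.9)² × 1.19×10^5 = 1.89449×10^8 km³/s².
Transfer-ellipse semi-major axis a_t = (r₁ + r₂)/2 = (1.190×10^5 + 1.000×10^6)/2 = 5.595×10^5 km.
At r₁ the circular-orbit speed is v₁ = √(μ/r₁) = 39.90 km/s.
On the transfer ellipse at r₁, v² = μ(2/r − 1/a) gives v_p = √[μ(2/r₁ − 1/a_t)] = 53.34 km/s.
First burn Δv₁ = |v_p − v₁| = 13.44 km/s.
Circular speed at r₂: v₂ = √(μ/r₂) = 13.764 km/s.
Transfer-orbit speed at r₂: v_a = √[μ(2/r₂ − 1/a_t)] = 6.3477 km/s.
Second burn Δv₂ = |v₂ − v_a| = 7.416 km/s.
Total Δv = Δv₁ + Δv₂ = 20.86 km/s.

Δv = 20.9 km/s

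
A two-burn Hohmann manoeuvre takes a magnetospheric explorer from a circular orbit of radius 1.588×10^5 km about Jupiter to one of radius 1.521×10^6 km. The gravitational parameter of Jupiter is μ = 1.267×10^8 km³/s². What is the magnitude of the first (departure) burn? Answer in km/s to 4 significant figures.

Semi-major axis of the transfer orbit: a_t = (1.588×10^5 + 1.521×10^6)/2 = 8.399×10^5 km.
Circular speed at r = 1.588×10^5 km: v_c = √(μ/r) = 28.246 km/s.
Vis-viva on the transfer ellipse at r = 1.588×10^5 km gives v_t = √[μ(2/r − 1/a_t)] = 38.011 km/s.
Δv₁ = |v_t − v_c| = |38.011 − 28.246| = 9.765 km/s.

Δv₁ = 9.765 km/s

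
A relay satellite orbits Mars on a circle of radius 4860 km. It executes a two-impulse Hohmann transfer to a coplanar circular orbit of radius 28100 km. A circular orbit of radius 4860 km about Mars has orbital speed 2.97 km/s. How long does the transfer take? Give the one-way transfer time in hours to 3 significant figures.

From the circular-orbit relation v² = μ/r at r = 4860 km: μ = v²r = (2.97)² × 4860 = 42869.6 km³/s².
Semi-major axis of the transfer orbit: a_t = (4860 + 28100)/2 = 16480 km.
Transfer time t = π√(a_t³/μ) = π√((16480)³ / 42869.6) = 32100 s.
Converting: 32100 s ÷ 3600 s/hour = 8.92 hours.

t = 8.92 hours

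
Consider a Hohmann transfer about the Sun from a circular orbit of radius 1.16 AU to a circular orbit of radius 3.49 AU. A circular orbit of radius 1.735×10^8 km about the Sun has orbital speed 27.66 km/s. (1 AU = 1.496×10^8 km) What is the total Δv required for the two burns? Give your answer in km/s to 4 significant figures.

Δv = 10.91 km/s

From the circular-orbit relation v² = μ/r at r = 1.735×10^8 km: μ = v²r = (27.66)² × 1.735×10^8 = 1.32741×10^11 km³/s².
In km: r₁ = 1.16 × 1.496×10^8 = 1.73536×10^8 km; r₂ = 3.49 × 1.496×10^8 = 5.22104×10^8 km.
Semi-major axis of the transfer orbit: a_t = (1.73536×10^8 + 5.22104×10^8)/2 = 3.4782×10^8 km.
At r₁ the circular-orbit speed is v₁ = √(μ/r₁) = 27.657 km/s.
On the transfer ellipse at r₁, vis-viva gives v_p = √[μ(2/r₁ − 1/a_t)] = 33.885 km/s.
First burn Δv₁ = |v_p − v₁| = 6.228 km/s.
Circular speed at r₂: v₂ = √(μ/r₂) = 15.945 km/s.
Transfer-orbit speed at r₂: v_a = √[μ(2/r₂ − 1/a_t)] = 11.263 km/s.
Second burn Δv₂ = |v₂ − v_a| = 4.682 km/s.
Total Δv = Δv₁ + Δv₂ = 10.91 km/s.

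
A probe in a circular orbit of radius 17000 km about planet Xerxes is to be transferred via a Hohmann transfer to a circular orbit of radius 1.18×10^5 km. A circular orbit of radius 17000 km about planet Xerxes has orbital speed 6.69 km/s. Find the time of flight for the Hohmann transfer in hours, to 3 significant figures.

t = 17.5 hours

From the circular-orbit relation v² = μ/r at r = 17000 km: μ = v²r = (6.69)² × 17000 = 7.60854×10^5 km³/s².
Transfer-ellipse semi-major axis a_t = (r₁ + r₂)/2 = (17000 + 1.180×10^5)/2 = 67500 km.
Half the transfer-orbit period gives t = π√(a_t³/μ) = 63160 s.
Converting: 63160 s ÷ 3600 s/hour = 17.5 hours.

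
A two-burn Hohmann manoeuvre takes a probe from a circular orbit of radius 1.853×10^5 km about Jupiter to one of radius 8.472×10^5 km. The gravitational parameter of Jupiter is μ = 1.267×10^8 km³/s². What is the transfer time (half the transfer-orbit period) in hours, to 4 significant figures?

Transfer-ellipse semi-major axis a_t = (r₁ + r₂)/2 = (1.853×10^5 + 8.472×10^5)/2 = 5.1625×10^5 km.
Transfer time t = π√(a_t³/μ) = π√((5.1625×10^5)³ / 1.267×10^8) = 1.0353×10^5 s.
Converting: 1.0353×10^5 s ÷ 3600 s/hour = 28.76 hours.

t = 28.76 hours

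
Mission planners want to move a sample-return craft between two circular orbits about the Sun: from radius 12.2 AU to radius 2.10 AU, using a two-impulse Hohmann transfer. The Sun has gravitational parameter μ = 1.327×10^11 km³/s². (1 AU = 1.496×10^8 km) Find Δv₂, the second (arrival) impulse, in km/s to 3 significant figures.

Δv₂ = 6.29 km/s

In km: r₁ = 12.2 × 1.496×10^8 = 1.82512×10^9 km; r₂ = 2.10 × 1.496×10^8 = 3.1416×10^8 km.
Semi-major axis of the transfer orbit: a_t = (1.82512×10^9 + 3.1416×10^8)/2 = 1.06964×10^9 km.
Circular speed at r = 3.1416×10^8 km: v_c = √(μ/r) = 20.552 km/s.
Transfer-orbit speed at the same r (vis-viva, a = a_t): v_t = √[μ(2/r − 1/a_t)] = 26.846 km/s.
Δv₂ = |v_t − v_c| = |26.846 − 20.552| = 6.294 km/s.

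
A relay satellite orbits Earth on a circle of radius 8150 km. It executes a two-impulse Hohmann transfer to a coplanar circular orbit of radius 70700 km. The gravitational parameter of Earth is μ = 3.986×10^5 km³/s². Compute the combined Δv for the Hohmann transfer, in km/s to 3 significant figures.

Semi-major axis of the transfer orbit: a_t = (8150 + 70700)/2 = 39425 km.
At r₁ the circular-orbit speed is v₁ = √(μ/r₁) = 6.993 km/s.
Transfer-orbit speed at r₁ (vis-viva equation): v_p = √[μ(2/r₁ − 1/a_t)] = 9.365 km/s.
First burn Δv₁ = |v_p − v₁| = 2.372 km/s.
At r₂, v₂ = √(μ/r₂) = 2.3744 km/s.
Transfer-orbit speed at r₂: v_a = √[μ(2/r₂ − 1/a_t)] = 1.0796 km/s.
Second burn Δv₂ = |v₂ − v_a| = 1.295 km/s.
Δv = Δv₁ + Δv₂ = 2.372 + 1.295 = 3.667 km/s.

Δv = 3.67 km/s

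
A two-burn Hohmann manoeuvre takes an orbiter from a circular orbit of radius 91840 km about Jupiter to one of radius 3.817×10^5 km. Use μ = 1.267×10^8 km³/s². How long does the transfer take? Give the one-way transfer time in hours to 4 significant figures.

t = 8.932 hours

Semi-major axis of the transfer orbit: a_t = (91840 + 3.817×10^5)/2 = 2.3677×10^5 km.
By Kepler's third law the transfer-orbit period is T = 2π√(a_t³/μ), so t = T/2 = 32155 s.
Converting: 32155 s ÷ 3600 s/hour = 8.932 hours.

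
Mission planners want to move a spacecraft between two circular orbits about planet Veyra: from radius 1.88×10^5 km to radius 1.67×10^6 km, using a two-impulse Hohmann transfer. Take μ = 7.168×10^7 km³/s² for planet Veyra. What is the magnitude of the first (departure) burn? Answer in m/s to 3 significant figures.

Δv₁ = 6650 m/s

Semi-major axis of the transfer orbit: a_t = (1.880×10^5 + 1.670×10^6)/2 = 9.290×10^5 km.
Circular speed at r = 1.880×10^5 km: v_c = √(μ/r) = 19.526 km/s.
Transfer-orbit speed at the same r (vis-viva, a = a_t): v_t = √[μ(2/r − 1/a_t)] = 26.180 km/s.
Δv₁ = |v_t − v_c| = |26.180 − 19.526| = 6.654 km/s.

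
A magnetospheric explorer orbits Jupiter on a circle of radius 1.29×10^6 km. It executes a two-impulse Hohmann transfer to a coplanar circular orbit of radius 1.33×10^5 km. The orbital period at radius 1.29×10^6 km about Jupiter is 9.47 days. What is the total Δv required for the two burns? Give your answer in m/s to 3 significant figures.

Δv = 16300 m/s

From Kepler's third law T² = 4π²r³/μ at r = 1.29×10^6 km, T = 9.47 days = 9.47 × 86400 s = 8.18208×10^5 s: μ = 4π²r³/T² = 1.26591×10^8 km³/s².
The Hohmann ellipse has a_t = (r₁ + r₂)/2 = 7.115×10^5 km.
At r₁ the circular-orbit speed is v₁ = √(μ/r₁) = 9.906 km/s.
On the transfer ellipse at r₁, vis-viva equation gives v_a = √[μ(2/r₁ − 1/a_t)] = 4.283 km/s.
First burn Δv₁ = |v_a − v₁| = 5.623 km/s.
At r₂, v₂ = √(μ/r₂) = 30.85 km/s.
Transfer-orbit speed at r₂: v_p = √[μ(2/r₂ − 1/a_t)] = 41.54 km/s.
Second burn Δv₂ = |v₂ − v_p| = 10.69 km/s.
Δv = Δv₁ + Δv₂ = 5.623 + 10.69 = 16.31 km/s.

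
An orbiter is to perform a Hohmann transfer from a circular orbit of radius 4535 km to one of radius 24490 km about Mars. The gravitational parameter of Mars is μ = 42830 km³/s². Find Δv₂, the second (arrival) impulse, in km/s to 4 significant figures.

The Hohmann ellipse has a_t = (r₁ + r₂)/2 = 14512.5 km.
Circular speed at r = 24490 km: v_c = √(μ/r) = 1.3225 km/s.
Vis-viva on the transfer ellipse at r = 24490 km gives v_t = √[μ(2/r − 1/a_t)] = 0.73926 km/s.
Δv₂ = |v_t − v_c| = |0.73926 − 1.3225| = 0.5832 km/s.

Δv₂ = 0.5832 km/s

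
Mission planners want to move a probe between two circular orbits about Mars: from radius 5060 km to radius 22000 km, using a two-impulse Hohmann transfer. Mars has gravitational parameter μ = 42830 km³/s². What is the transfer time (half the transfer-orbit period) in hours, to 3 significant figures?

Transfer-ellipse semi-major axis a_t = (r₁ + r₂)/2 = (5060 + 22000)/2 = 13530 km.
Transfer time t = π√(a_t³/μ) = π√((13530)³ / 42830) = 23890 s.
Converting: 23890 s ÷ 3600 s/hour = 6.64 hours.

t = 6.64 hours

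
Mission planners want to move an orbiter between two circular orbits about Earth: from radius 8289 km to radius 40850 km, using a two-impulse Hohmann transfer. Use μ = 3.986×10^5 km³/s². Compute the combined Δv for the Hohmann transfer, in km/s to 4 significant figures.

Δv = 3.316 km/s

Transfer-ellipse semi-major axis a_t = (r₁ + r₂)/2 = (8289 + 40850)/2 = 24569.5 km.
At r₁ the circular-orbit speed is v₁ = √(μ/r₁) = 6.935 km/s.
On the transfer ellipse at r₁, vis-viva equation gives v_p = √[μ(2/r₁ − 1/a_t)] = 8.942 km/s.
First burn Δv₁ = |v_p − v₁| = 2.007 km/s.
At r₂, v₂ = √(μ/r₂) = 3.1237 km/s.
Transfer-orbit speed at r₂: v_a = √[μ(2/r₂ − 1/a_t)] = 1.8144 km/s.
Second burn Δv₂ = |v₂ − v_a| = 1.309 km/s.
Δv = Δv₁ + Δv₂ = 2.007 + 1.309 = 3.316 km/s.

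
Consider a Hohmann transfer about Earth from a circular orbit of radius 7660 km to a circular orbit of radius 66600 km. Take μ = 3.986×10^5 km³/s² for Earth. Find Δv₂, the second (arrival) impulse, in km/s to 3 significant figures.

The Hohmann ellipse has a_t = (r₁ + r₂)/2 = 37130 km.
On the circular orbit at r = 66600 km, v_c = √(μ/r) = 2.446 km/s.
Transfer-orbit speed at the same r (vis-viva, a = a_t): v_t = √[μ(2/r − 1/a_t)] = 1.111 km/s.
Δv₂ = |v_t − v_c| = |1.111 − 2.446| = 1.335 km/s.

Δv₂ = 1.34 km/s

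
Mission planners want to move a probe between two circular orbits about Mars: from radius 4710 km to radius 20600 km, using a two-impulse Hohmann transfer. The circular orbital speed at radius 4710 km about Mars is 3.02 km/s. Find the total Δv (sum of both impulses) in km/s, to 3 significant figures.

From the circular-orbit relation v² = μ/r at r = 4710 km: μ = v²r = (3.02)² × 4710 = 42957.1 km³/s².
Transfer-ellipse semi-major axis a_t = (r₁ + r₂)/2 = (4710 + 20600)/2 = 12655 km.
At r₁ the circular-orbit speed is v₁ = √(μ/r₁) = 3.0200 km/s.
Transfer-orbit speed at r₁ (v² = μ(2/r − 1/a)): v_p = √[μ(2/r₁ − 1/a_t)] = 3.8531 km/s.
First burn Δv₁ = |v_p − v₁| = 0.8331 km/s.
Circular speed at r₂: v₂ = √(μ/r₂) = 1.4441 km/s.
Transfer-orbit speed at r₂: v_a = √[μ(2/r₂ − 1/a_t)] = 0.88097 km/s.
Second burn Δv₂ = |v₂ − v_a| = 0.5631 km/s.
Δv = Δv₁ + Δv₂ = 0.8331 + 0.5631 = 1.396 km/s.

Δv = 1.40 km/s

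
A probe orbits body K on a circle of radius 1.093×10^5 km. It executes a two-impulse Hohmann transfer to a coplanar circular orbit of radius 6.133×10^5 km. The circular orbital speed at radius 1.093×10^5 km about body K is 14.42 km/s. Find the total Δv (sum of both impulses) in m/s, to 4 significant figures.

Δv = 7107 m/s

From the circular-orbit relation v² = μ/r at r = 1.093×10^5 km: μ = v²r = (14.42)² × 1.093×10^5 = 2.27274×10^7 km³/s².
Transfer-ellipse semi-major axis a_t = (r₁ + r₂)/2 = (1.093×10^5 + 6.133×10^5)/2 = 3.613×10^5 km.
Circular speed at r₁: v₁ = √(μ/r₁) = √(2.27274×10^7/1.093×10^5) = 14.4200 km/s.
On the transfer ellipse at r₁, vis-viva gives v_p = √[μ(2/r₁ − 1/a_t)] = 18.7874 km/s.
First burn Δv₁ = |v_p − v₁| = 4.3674 km/s.
Circular speed at r₂: v₂ = √(μ/r₂) = 6.0875 km/s.
Transfer-orbit speed at r₂: v_a = √[μ(2/r₂ − 1/a_t)] = 3.3482 km/s.
Second burn Δv₂ = |v₂ − v_a| = 2.7393 km/s.
Δv = Δv₁ + Δv₂ = 4.3674 + 2.7393 = 7.107 km/s.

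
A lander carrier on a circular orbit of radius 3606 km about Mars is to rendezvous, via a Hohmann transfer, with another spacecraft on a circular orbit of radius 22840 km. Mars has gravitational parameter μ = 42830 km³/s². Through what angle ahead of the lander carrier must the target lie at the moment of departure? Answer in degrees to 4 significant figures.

φ = 100.7°

Semi-major axis of the transfer orbit: a_t = (3606 + 22840)/2 = 13223 km.
The half-period of the transfer ellipse is t = π√(a_t³/μ) = 23080 s.
The target's mean motion on its circular orbit is ω₂ = √(μ/r₂³) = 5.996×10^-5 rad/s.
Angle swept by the target during transfer: ω₂·t = 1.3839 rad = 79.29°.
Arrival is 180° from departure on the ellipse, so φ = 180° − 79.29° = 100.7°.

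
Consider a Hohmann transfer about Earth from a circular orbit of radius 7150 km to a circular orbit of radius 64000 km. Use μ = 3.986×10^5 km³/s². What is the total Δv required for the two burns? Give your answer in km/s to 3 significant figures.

Δv = 3.92 km/s

Transfer-ellipse semi-major axis a_t = (r₁ + r₂)/2 = (7150 + 64000)/2 = 35575 km.
Circular speed at r₁: v₁ = √(μ/r₁) = √(3.986×10^5/7150) = 7.46648 km/s.
On the transfer ellipse at r₁, vis-viva gives v_p = √[μ(2/r₁ − 1/a_t)] = 10.0146 km/s.
First burn Δv₁ = |v_p − v₁| = 2.548 km/s.
At r₂, v₂ = √(μ/r₂) = 2.496 km/s.
Transfer-orbit speed at r₂: v_a = √[μ(2/r₂ − 1/a_t)] = 1.119 km/s.
Second burn Δv₂ = |v₂ − v_a| = 1.377 km/s.
Total Δv = Δv₁ + Δv₂ = 3.925 km/s.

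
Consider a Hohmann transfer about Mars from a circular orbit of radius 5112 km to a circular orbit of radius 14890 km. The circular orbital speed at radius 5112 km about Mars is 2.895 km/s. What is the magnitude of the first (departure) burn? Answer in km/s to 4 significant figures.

Δv₁ = 0.6374 km/s

From the circular-orbit relation v² = μ/r at r = 5112 km: μ = v²r = (2.895)² × 5112 = 42843.8 km³/s².
Semi-major axis of the transfer orbit: a_t = (5112 + 14890)/2 = 10001 km.
On the circular orbit at r = 5112 km, v_c = √(μ/r) = 2.8950 km/s.
Transfer-orbit speed at the same r (vis-viva, a = a_t): v_t = √[μ(2/r − 1/a_t)] = 3.5324 km/s.
Δv₁ = |v_t − v_c| = |3.5324 − 2.8950| = 0.6374 km/s.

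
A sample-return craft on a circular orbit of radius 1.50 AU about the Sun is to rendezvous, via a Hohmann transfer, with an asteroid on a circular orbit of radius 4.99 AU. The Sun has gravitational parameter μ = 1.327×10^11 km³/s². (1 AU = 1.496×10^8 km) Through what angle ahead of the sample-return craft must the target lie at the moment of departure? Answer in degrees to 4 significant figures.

In km: r₁ = 1.50 × 1.496×10^8 = 2.244×10^8 km; r₂ = 4.99 × 1.496×10^8 = 7.46504×10^8 km.
The Hohmann ellipse has a_t = (r₁ + r₂)/2 = 4.85452×10^8 km.
The half-period of the transfer ellipse is t = π√(a_t³/μ) = 9.2243×10^7 s.
The target's mean motion on its circular orbit is ω₂ = √(μ/r₂³) = 1.7860×10^-8 rad/s.
Angle swept by the target during transfer: ω₂·t = 1.6475 rad = 94.39°.
Arrival is 180° from departure on the ellipse, so φ = 180° − 94.39° = 85.61°.

φ = 85.61°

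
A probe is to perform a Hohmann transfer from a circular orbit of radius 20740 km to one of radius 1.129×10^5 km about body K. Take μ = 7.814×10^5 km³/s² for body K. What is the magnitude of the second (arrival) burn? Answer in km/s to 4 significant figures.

Δv₂ = 1.165 km/s

Transfer-ellipse semi-major axis a_t = (r₁ + r₂)/2 = (20740 + 1.129×10^5)/2 = 66820 km.
On the circular orbit at r = 1.129×10^5 km, v_c = √(μ/r) = 2.631 km/s.
Vis-viva on the transfer ellipse at r = 1.129×10^5 km gives v_t = √[μ(2/r − 1/a_t)] = 1.466 km/s.
Δv₂ = |v_t − v_c| = |1.466 − 2.631| = 1.165 km/s.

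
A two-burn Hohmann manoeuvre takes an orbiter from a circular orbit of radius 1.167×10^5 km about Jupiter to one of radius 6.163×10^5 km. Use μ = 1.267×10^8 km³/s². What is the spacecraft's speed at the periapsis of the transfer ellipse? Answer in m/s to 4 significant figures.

Transfer-ellipse semi-major axis a_t = (r₁ + r₂)/2 = (1.167×10^5 + 6.163×10^5)/2 = 3.665×10^5 km.
At periapsis, r = 1.167×10^5 km.
Vis-viva: v = √[μ(2/r − 1/a_t)] = √[1.267×10^8 × (2/1.167×10^5 − 1/3.665×10^5)] = 42.73 km/s.

v = 42730 m/s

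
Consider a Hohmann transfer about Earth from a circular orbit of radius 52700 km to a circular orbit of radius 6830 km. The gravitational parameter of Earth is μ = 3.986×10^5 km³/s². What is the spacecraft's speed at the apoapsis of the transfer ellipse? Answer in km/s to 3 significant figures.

v = 1.32 km/s

Transfer-ellipse semi-major axis a_t = (r₁ + r₂)/2 = (52700 + 6830)/2 = 29765 km.
At apoapsis, r = 52700 km.
From the vis-viva equation, v = √[μ(2/r − 1/a_t)] = 1.317 km/s.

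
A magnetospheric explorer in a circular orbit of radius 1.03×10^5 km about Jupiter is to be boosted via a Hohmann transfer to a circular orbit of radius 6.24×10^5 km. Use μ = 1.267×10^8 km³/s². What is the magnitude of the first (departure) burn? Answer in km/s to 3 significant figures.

Transfer-ellipse semi-major axis a_t = (r₁ + r₂)/2 = (1.030×10^5 + 6.240×10^5)/2 = 3.635×10^5 km.
On the circular orbit at r = 1.030×10^5 km, v_c = √(μ/r) = 35.07 km/s.
Transfer-orbit speed at the same r (vis-viva, a = a_t): v_t = √[μ(2/r − 1/a_t)] = 45.95 km/s.
Δv₁ = |v_t − v_c| = |45.95 − 35.07| = 10.88 km/s.

Δv₁ = 10.9 km/s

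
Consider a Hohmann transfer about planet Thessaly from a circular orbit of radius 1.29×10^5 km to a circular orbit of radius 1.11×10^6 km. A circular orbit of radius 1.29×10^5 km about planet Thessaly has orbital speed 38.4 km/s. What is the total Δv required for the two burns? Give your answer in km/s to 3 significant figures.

From the circular-orbit relation v² = μ/r at r = 1.29×10^5 km: μ = v²r = (38.4)² × 1.29×10^5 = 1.90218×10^8 km³/s².
Semi-major axis of the transfer orbit: a_t = (1.290×10^5 + 1.110×10^6)/2 = 6.195×10^5 km.
Circular speed at r₁: v₁ = √(μ/r₁) = √(1.90218×10^8/1.290×10^5) = 38.40 km/s.
Transfer-orbit speed at r₁ (vis-viva equation): v_p = √[μ(2/r₁ − 1/a_t)] = 51.40 km/s.
First burn Δv₁ = |v_p − v₁| = 13.00 km/s.
At r₂, v₂ = √(μ/r₂) = 13.091 km/s.
Transfer-orbit speed at r₂: v_a = √[μ(2/r₂ − 1/a_t)] = 5.9736 km/s.
Second burn Δv₂ = |v₂ − v_a| = 7.117 km/s.
Δv = Δv₁ + Δv₂ = 13.00 + 7.117 = 20.12 km/s.

Δv = 20.1 km/s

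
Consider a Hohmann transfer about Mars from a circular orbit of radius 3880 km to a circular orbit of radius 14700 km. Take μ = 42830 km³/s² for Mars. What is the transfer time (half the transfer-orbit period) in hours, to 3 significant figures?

Transfer-ellipse semi-major axis a_t = (r₁ + r₂)/2 = (3880 + 14700)/2 = 9290 km.
By Kepler's third law the transfer-orbit period is T = 2π√(a_t³/μ), so t = T/2 = 13593 s.
Converting: 13593 s ÷ 3600 s/hour = 3.78 hours.

t = 3.78 hours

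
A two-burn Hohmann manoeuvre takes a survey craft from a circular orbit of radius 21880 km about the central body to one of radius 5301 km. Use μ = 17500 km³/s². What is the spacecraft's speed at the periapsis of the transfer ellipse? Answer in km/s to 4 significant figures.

Transfer-ellipse semi-major axis a_t = (r₁ + r₂)/2 = (21880 + 5301)/2 = 13590.5 km.
The periapsis of the transfer ellipse is at r = 5301 km.
From the vis-viva equation, v = √[μ(2/r − 1/a_t)] = 2.305 km/s.

v = 2.305 km/s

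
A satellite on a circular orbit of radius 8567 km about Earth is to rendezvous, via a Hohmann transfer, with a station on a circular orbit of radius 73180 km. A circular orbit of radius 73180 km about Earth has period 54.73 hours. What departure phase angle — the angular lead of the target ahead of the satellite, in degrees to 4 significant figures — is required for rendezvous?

From Kepler's third law T² = 4π²r³/μ at r = 73180 km, T = 54.73 hours = 54.73 × 3600 s = 1.97028×10^5 s: μ = 4π²r³/T² = 3.98548×10^5 km³/s².
Transfer-ellipse semi-major axis a_t = (r₁ + r₂)/2 = (8567 + 73180)/2 = 40873.5 km.
The half-period of the transfer ellipse is t = π√(a_t³/μ) = 41122 s.
The target's mean motion on its circular orbit is ω₂ = √(μ/r₂³) = 3.1890×10^-5 rad/s.
Angle swept by the target during transfer: ω₂·t = 1.3114 rad = 75.14°.
The satellite traverses 180° on the transfer ellipse, so the target must lead by 180° − 75.14° = 104.9°.

φ = 104.9°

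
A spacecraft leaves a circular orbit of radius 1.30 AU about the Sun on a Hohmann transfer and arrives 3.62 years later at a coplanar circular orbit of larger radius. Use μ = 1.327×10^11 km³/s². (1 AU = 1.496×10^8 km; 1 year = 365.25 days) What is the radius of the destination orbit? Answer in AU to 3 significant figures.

In km: r₁ = 1.30 × 1.496×10^8 = 1.9448×10^8 km.
Transfer time t = 3.62 years × 365.25 × 86400 s = 1.14238512×10^8 s, and t = π√(a_t³/μ).
So a_t = (μ t²/π²)^(1/3) = (1.327×10^11 × (1.14238512×10^8)² / π²)^(1/3) = 5.5984×10^8 km.
Since a_t = (r₁ + r₂)/2, r₂ = 2a_t − r₁ = 2×5.5984×10^8 − 1.9448×10^8 = 9.252×10^8 km.
In AU: r₂ = 9.252×10^8 / 1.496×10^8 = 6.18 AU.

r₂ = 6.18 AU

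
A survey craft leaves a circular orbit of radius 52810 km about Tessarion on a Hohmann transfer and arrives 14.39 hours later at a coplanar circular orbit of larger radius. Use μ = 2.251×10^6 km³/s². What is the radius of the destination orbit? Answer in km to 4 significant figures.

Transfer time t = 14.39 hours = 51804 s, and t = π√(a_t³/μ).
So a_t = (μ t²/π²)^(1/3) = (2.251×10^6 × (51804)² / π²)^(1/3) = 84905 km.
Since a_t = (r₁ + r₂)/2, r₂ = 2a_t − r₁ = 2×84905 − 52810 = 1.170×10^5 km.

r₂ = 1.170×10^5 km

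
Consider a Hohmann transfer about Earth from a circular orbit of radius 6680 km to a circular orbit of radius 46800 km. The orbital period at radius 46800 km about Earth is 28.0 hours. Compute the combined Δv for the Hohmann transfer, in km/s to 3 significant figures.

Δv = 3.95 km/s

From Kepler's third law T² = 4π²r³/μ at r = 46800 km, T = 28.0 hours = 28.0 × 3600 s = 1.008×10^5 s: μ = 4π²r³/T² = 3.98269×10^5 km³/s².
Semi-major axis of the transfer orbit: a_t = (6680 + 46800)/2 = 26740 km.
Circular speed at r₁: v₁ = √(μ/r₁) = √(3.98269×10^5/6680) = 7.72147 km/s.
Transfer-orbit speed at r₁ (vis-viva): v_p = √[μ(2/r₁ − 1/a_t)] = 10.2151 km/s.
First burn Δv₁ = |v_p − v₁| = 2.494 km/s.
Circular speed at r₂: v₂ = √(μ/r₂) = 2.917 km/s.
Transfer-orbit speed at r₂: v_a = √[μ(2/r₂ − 1/a_t)] = 1.458 km/s.
Second burn Δv₂ = |v₂ − v_a| = 1.459 km/s.
Total Δv = Δv₁ + Δv₂ = 3.953 km/s.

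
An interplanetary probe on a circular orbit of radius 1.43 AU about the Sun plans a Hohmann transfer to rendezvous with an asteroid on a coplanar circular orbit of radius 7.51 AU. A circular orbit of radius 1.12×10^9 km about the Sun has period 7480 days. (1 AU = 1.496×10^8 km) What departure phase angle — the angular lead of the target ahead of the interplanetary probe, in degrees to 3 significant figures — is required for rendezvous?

From Kepler's third law T² = 4π²r³/μ at r = 1.12×10^9 km, T = 7480 days = 7480 × 86400 s = 6.46272×10^8 s: μ = 4π²r³/T² = 1.32795×10^11 km³/s².
In km: r₁ = 1.43 × 1.496×10^8 = 2.13928×10^8 km; r₂ = 7.51 × 1.496×10^8 = 1.123496×10^9 km.
Semi-major axis of the transfer orbit: a_t = (2.13928×10^8 + 1.123496×10^9)/2 = 6.68712×10^8 km.
Transfer time t = π√(a_t³/μ) = 1.49079×10^8 s.
Target angular speed ω₂ = √(μ/r₂³) = 9.67686×10^-9 rad/s.
Angle swept by the target during transfer: ω₂·t = 1.44262 rad = 82.66°.
The interplanetary probe traverses 180° on the transfer ellipse, so the target must lead by 180° − 82.66° = 97.3°.

φ = 97.3°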